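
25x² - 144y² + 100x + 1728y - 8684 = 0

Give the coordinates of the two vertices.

(-14, 6) and (10, 6)

Rearranging, 25(x² + 4x) -144(y² - 12y) = 8684.
Completing the square gives 25(x + 2)² -144(y - 6)² = 8684 + 100 - 5184 = 3600.
Dividing both sides by 3600: (x + 2)²/144 - (y - 6)²/25 = 1
Hyperbola, center (-2, 6), transverse axis horizontal; a² = 144, b² = 25.
a = 12. Vertices at (h ± a, k).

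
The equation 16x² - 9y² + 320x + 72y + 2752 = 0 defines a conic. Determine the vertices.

Collect terms: 16(x² + 20x) -9(y² - 8y) = -2752
Complete the square: 16(x + 10)² -9(y - 4)² = -2752 + 1600 - 144 = -1296
Divide by -1296: (y - 4)²/144 - (x + 10)²/81 = 1
Hyperbola, center (-10, 4), transverse axis vertical; a² = 144, b² = 81.
a = 12. Vertices at (h, k ± a).

(-10, -8) and (-10, 16)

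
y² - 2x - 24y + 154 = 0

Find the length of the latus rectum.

2

Only y is squared. Complete the square in y: (y - 12)² = 2(x - 5).
Vertex (5, 12); 4p = 2 so p = 1/2. Opens right.
Latus rectum length = |4p| = 2.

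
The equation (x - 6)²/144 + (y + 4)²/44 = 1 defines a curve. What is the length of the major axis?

Center (6, -4). The larger denominator 144 sits under the x-term, so the major axis is horizontal; a² = 144, b² = 44.
a² = 144 so a = 12; the major axis has length 2a = 24.

24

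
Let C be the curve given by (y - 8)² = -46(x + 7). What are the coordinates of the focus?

Vertex (-7, 8); 4p = -46 so p = -23/2. Opens left.
Focus is p units from the vertex along the axis: (h + p, k).

(-37/2, 8)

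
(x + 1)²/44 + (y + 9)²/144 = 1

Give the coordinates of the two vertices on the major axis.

(-1, -21) and (-1, 3)

Center (-1, -9). The larger denominator 144 sits under the y-term, so the major axis is vertical; a² = 144, b² = 44.
a = 12. Vertices at (h, k ± a).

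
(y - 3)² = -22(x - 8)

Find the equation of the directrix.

x = 27/2

Vertex (8, 3); 4p = -22 so p = -11/2. Opens left.
Directrix is the vertical line x = h − p = 8 − (-11/2) = 27/2.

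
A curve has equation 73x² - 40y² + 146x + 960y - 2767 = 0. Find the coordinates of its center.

Rearranging, 73(x² + 2x) -40(y² - 24y) = 2767.
Complete the square: 73(x + 1)² -40(y - 12)² = 2767 + 73 - 5760 = -2920
Divide by -2920: (y - 12)²/73 - (x + 1)²/40 = 1
Hyperbola with center (-1, 12).

(-1, 12)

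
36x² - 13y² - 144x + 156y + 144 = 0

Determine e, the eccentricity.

Collect terms: 36(x² - 4x) -13(y² - 12y) = -144
Complete the square in x and y: 36(x - 2)² -13(y - 6)² = -144 + 144 - 468 = -468
Divide by -468: (y - 6)²/36 - (x - 2)²/13 = 1
Hyperbola, center (2, 6), transverse axis vertical; a² = 36, b² = 13.
c² = a² + b² = 49, so c = 7.
e = c/a = 7/6.

e = 7/6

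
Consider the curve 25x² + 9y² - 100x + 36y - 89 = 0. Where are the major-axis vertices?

Rearranging, 25(x² - 4x) + 9(y² + 4y) = 89.
Completing the square gives 25(x - 2)² + 9(y + 2)² = 89 + 100 + 36 = 225.
Divide by 225: (x - 2)²/9 + (y + 2)²/25 = 1
Ellipse, center (2, -2), major axis vertical; a² = 25, b² = 9.
a = 5. Vertices at (h, k ± a).

(2, -7) and (2, 3)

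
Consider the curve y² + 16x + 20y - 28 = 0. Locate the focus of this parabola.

(4, -10)

Only y is squared. Complete the square in y: (y + 10)² = -16(x - 8).
Vertex (8, -10); 4p = -16 so p = -4. Opens left.
Focus is p units from the vertex along the axis: (h + p, k).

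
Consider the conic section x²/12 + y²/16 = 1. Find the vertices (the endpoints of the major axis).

Center (0, 0). The larger denominator 16 sits under the y-term, so the major axis is vertical; a² = 16, b² = 12.
a = 4. Vertices at (h, k ± a).

(0, -4) and (0, 4)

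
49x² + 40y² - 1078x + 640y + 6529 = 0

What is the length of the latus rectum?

80/7

Group the x- and y-terms: 49(x² - 22x) + 40(y² + 16y) = -6529
Complete the square in x and y: 49(x - 11)² + 40(y + 8)² = -6529 + 5929 + 2560 = 1960
Dividing both sides by 1960: (x - 11)²/40 + (y + 8)²/49 = 1
Ellipse, center (11, -8), major axis vertical; a² = 49, b² = 40.
Latus rectum length = 2b²/a = 2·40/7 = 80/7.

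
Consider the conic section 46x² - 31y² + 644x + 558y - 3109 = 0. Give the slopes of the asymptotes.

√1426/31 and -√1426/31

46(x² + 14x) -31(y² - 18y) = 3109
Complete the square in x and y: 46(x + 7)² -31(y - 9)² = 3109 + 2254 - 2511 = 2852
Divide by 2852: (x + 7)²/62 - (y - 9)²/92 = 1
Hyperbola, center (-7, 9), transverse axis horizontal; a² = 62, b² = 92.
For a horizontal hyperbola the asymptotes have slope ±b/a.
Here that is ±2√23/√62 = ±√1426/31.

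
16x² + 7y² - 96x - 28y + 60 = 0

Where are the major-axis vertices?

(3, -2) and (3, 6)

Group: 16(x² - 6x) + 7(y² - 4y) = -60
Complete the square in x and y: 16(x - 3)² + 7(y - 2)² = -60 + 144 + 28 = 112
Dividing both sides by 112: (x - 3)²/7 + (y - 2)²/16 = 1
Ellipse, center (3, 2), major axis vertical; a² = 16, b² = 7.
a = 4. Vertices at (h, k ± a).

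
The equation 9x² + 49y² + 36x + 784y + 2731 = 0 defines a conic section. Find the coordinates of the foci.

(-2 - 2√10, -8) and (-2 + 2√10, -8)

Group: 9(x² + 4x) + 49(y² + 16y) = -2731
Completing the square gives 9(x + 2)² + 49(y + 8)² = -2731 + 36 + 3136 = 441.
Dividing both sides by 441: (x + 2)²/49 + (y + 8)²/9 = 1
Ellipse, center (-2, -8), major axis horizontal; a² = 49, b² = 9.
c² = a² - b² = 49 - 9 = 40, so c = 2√10.
Foci lie on the horizontal axis through the center: (h ± c, k).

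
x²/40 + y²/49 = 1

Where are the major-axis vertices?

Center (0, 0). The larger denominator 49 sits under the y-term, so the major axis is vertical; a² = 49, b² = 40.
a = 7. Vertices at (h, k ± a).

(0, -7) and (0, 7)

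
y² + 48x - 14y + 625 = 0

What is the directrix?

x = 0

Only y is squared. Complete the square in y: (y - 7)² = -48(x + 12).
Vertex (-12, 7); 4p = -48 so p = -12. Opens left.
Directrix is the vertical line x = h − p = -12 − (-12) = 0.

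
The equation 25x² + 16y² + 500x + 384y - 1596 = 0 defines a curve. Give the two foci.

(-10, -24) and (-10, 0)

Collect terms: 25(x² + 20x) + 16(y² + 24y) = 1596
Completing the square gives 25(x + 10)² + 16(y + 12)² = 1596 + 2500 + 2304 = 6400.
Divide by 6400: (x + 10)²/256 + (y + 12)²/400 = 1
Ellipse, center (-10, -12), major axis vertical; a² = 400, b² = 256.
c² = a² - b² = 400 - 256 = 144, so c = 12.
Foci lie on the vertical axis through the center: (h, k ± c).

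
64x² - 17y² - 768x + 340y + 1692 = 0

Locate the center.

(6, 10)

Group the x- and y-terms: 64(x² - 12x) -17(y² - 20y) = -1692
Complete the square: 64(x - 6)² -17(y - 10)² = -1692 + 2304 - 1700 = -1088
Divide through by -1088 to get (y - 10)²/64 - (x - 6)²/17 = 1.
Hyperbola with center (6, 10).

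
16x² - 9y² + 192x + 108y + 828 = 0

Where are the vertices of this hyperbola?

(-6, -2) and (-6, 14)

16(x² + 12x) -9(y² - 12y) = -828
Completing the square gives 16(x + 6)² -9(y - 6)² = -828 + 576 - 324 = -576.
Divide by -576: (y - 6)²/64 - (x + 6)²/36 = 1
Hyperbola, center (-6, 6), transverse axis vertical; a² = 64, b² = 36.
a = 8. Vertices at (h, k ± a).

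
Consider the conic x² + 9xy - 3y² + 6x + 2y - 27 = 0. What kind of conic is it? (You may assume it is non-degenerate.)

hyperbola

A = 1, B = 9, C = -3.
Discriminant B² − 4AC = 9² − 4·1·(-3) = 93.
B² − 4AC > 0 ⇒ hyperbola.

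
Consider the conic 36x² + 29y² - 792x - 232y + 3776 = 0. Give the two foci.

(11, 4 - √7) and (11, 4 + √7)

Group the x- and y-terms: 36(x² - 22x) + 29(y² - 8y) = -3776
Complete the square: 36(x - 11)² + 29(y - 4)² = -3776 + 4356 + 464 = 1044
Divide through by 1044 to get (x - 11)²/29 + (y - 4)²/36 = 1.
Ellipse, center (11, 4), major axis vertical; a² = 36, b² = 29.
c² = a² - b² = 36 - 29 = 7, so c = √7.
Foci lie on the vertical axis through the center: (h, k ± c).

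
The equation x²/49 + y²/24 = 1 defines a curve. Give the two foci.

Center (0, 0). The larger denominator 49 sits under the x-term, so the major axis is horizontal; a² = 49, b² = 24.
c² = a² - b² = 49 - 24 = 25, so c = 5.
Foci lie on the horizontal axis through the center: (h ± c, k).

(-5, 0) and (5, 0)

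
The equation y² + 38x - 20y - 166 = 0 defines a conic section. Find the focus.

(-5/2, 10)

Only y is squared. Complete the square in y: (y - 10)² = -38(x - 7).
Vertex (7, 10); 4p = -38 so p = -19/2. Opens left.
Focus is p units from the vertex along the axis: (h + p, k).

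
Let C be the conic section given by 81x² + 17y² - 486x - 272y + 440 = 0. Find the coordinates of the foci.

81(x² - 6x) + 17(y² - 16y) = -440
Completing the square gives 81(x - 3)² + 17(y - 8)² = -440 + 729 + 1088 = 1377.
Dividing both sides by 1377: (x - 3)²/17 + (y - 8)²/81 = 1
Ellipse, center (3, 8), major axis vertical; a² = 81, b² = 17.
c² = a² - b² = 81 - 17 = 64, so c = 8.
Foci lie on the vertical axis through the center: (h, k ± c).

(3, 0) and (3, 16)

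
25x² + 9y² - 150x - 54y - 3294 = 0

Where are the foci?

Rearranging, 25(x² - 6x) + 9(y² - 6y) = 3294.
Complete the square: 25(x - 3)² + 9(y - 3)² = 3294 + 225 + 81 = 3600
Dividing both sides by 3600: (x - 3)²/144 + (y - 3)²/400 = 1
Ellipse, center (3, 3), major axis vertical; a² = 400, b² = 144.
c² = a² - b² = 400 - 144 = 256, so c = 16.
Foci lie on the vertical axis through the center: (h, k ± c).

(3, -13) and (3, 19)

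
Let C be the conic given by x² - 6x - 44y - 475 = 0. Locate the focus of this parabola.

Only x is squared. Complete the square in x: (x - 3)² = 44(y + 11).
Vertex (3, -11); 4p = 44 so p = 11. Opens up.
Focus is p units from the vertex along the axis: (h, k + p).

(3, 0)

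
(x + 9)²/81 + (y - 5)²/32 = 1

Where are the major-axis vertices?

Center (-9, 5). The larger denominator 81 sits under the x-term, so the major axis is horizontal; a² = 81, b² = 32.
a = 9. Vertices at (h ± a, k).

(-18, 5) and (0, 5)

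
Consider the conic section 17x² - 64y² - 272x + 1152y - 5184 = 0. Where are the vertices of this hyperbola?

(0, 9) and (16, 9)

Group the x- and y-terms: 17(x² - 16x) -64(y² - 18y) = 5184
Completing the square gives 17(x - 8)² -64(y - 9)² = 5184 + 1088 - 5184 = 1088.
Divide through by 1088 to get (x - 8)²/64 - (y - 9)²/17 = 1.
Hyperbola, center (8, 9), transverse axis horizontal; a² = 64, b² = 17.
a = 8. Vertices at (h ± a, k).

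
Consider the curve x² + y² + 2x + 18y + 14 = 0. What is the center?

Group the x- and y-terms: (x² + 2x) + (y² + 18y) = -14
Complete the square in x and y: (x + 1)² + (y + 9)² = -14 + 1 + 81 = 68
So (x + 1)² + (y + 9)² = 68.
Circle centered at (-1, -9) with r² = 68.

(-1, -9)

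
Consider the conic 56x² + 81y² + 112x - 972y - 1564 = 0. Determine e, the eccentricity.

Group the x- and y-terms: 56(x² + 2x) + 81(y² - 12y) = 1564
Completing the square gives 56(x + 1)² + 81(y - 6)² = 1564 + 56 + 2916 = 4536.
Divide through by 4536 to get (x + 1)²/81 + (y - 6)²/56 = 1.
Ellipse, center (-1, 6), major axis horizontal; a² = 81, b² = 56.
c² = a² - b² = 25, so c = 5.
e = c/a = 5/9.

e = 5/9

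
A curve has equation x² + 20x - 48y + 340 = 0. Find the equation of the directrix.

Only x is squared. Complete the square in x: (x + 10)² = 48(y - 5).
Vertex (-10, 5); 4p = 48 so p = 12. Opens up.
Directrix is the horizontal line y = k − p = 5 − (12) = -7.

y = -7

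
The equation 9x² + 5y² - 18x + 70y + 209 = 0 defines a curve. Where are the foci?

(1, -9) and (1, -5)

Group the x- and y-terms: 9(x² - 2x) + 5(y² + 14y) = -209
Completing the square gives 9(x - 1)² + 5(y + 7)² = -209 + 9 + 245 = 45.
Divide through by 45 to get (x - 1)²/5 + (y + 7)²/9 = 1.
Ellipse, center (1, -7), major axis vertical; a² = 9, b² = 5.
c² = a² - b² = 9 - 5 = 4, so c = 2.
Foci lie on the vertical axis through the center: (h, k ± c).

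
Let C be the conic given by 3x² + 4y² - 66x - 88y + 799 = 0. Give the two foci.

Group the x- and y-terms: 3(x² - 22x) + 4(y² - 22y) = -799
Completing the square gives 3(x - 11)² + 4(y - 11)² = -799 + 363 + 484 = 48.
Divide by 48: (x - 11)²/16 + (y - 11)²/12 = 1
Ellipse, center (11, 11), major axis horizontal; a² = 16, b² = 12.
c² = a² - b² = 16 - 12 = 4, so c = 2.
Foci lie on the horizontal axis through the center: (h ± c, k).

(9, 11) and (13, 11)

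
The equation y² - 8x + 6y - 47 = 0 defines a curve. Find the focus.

Only y is squared. Complete the square in y: (y + 3)² = 8(x + 7).
Vertex (-7, -3); 4p = 8 so p = 2. Opens right.
Focus is p units from the vertex along the axis: (h + p, k).

(-5, -3)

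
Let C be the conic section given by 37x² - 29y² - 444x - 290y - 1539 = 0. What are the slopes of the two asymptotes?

Collect terms: 37(x² - 12x) -29(y² + 10y) = 1539
Complete the square: 37(x - 6)² -29(y + 5)² = 1539 + 1332 - 725 = 2146
Divide through by 2146 to get (x - 6)²/58 - (y + 5)²/74 = 1.
Hyperbola, center (6, -5), transverse axis horizontal; a² = 58, b² = 74.
For a horizontal hyperbola the asymptotes have slope ±b/a.
Here that is ±√74/√58 = ±√1073/29.

√1073/29 and -√1073/29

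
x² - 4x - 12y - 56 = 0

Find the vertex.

Only x is squared. Complete the square in x: (x - 2)² = 12(y + 5).
Vertex (2, -5); 4p = 12 so p = 3. Opens up.

(2, -5)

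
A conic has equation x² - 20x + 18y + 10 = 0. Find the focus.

(10, 1/2)

Only x is squared. Complete the square in x: (x - 10)² = -18(y - 5).
Vertex (10, 5); 4p = -18 so p = -9/2. Opens down.
Focus is p units from the vertex along the axis: (h, k + p).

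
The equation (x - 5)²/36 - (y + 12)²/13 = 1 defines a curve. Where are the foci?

Center (5, -12). The positive term is the x-term, so the transverse axis is horizontal; a² = 36, b² = 13.
c² = a² + b² = 36 + 13 = 49, so c = 7.
Foci lie on the horizontal axis through the center: (h ± c, k).

(-2, -12) and (12, -12)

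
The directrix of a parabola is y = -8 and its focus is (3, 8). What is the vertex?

The vertex is the midpoint between the focus and the directrix along the axis of symmetry.
Axis is vertical (directrix is horizontal). Vertex y-coordinate = (8 + (-8))/2 = 0; x-coordinate = 3.

(3, 0)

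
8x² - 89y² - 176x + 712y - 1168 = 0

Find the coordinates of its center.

(11, 4)

Group: 8(x² - 22x) -89(y² - 8y) = 1168
8(x - 11)² -89(y - 4)² = 1168 + 968 - 1424 = 712
Dividing both sides by 712: (x - 11)²/89 - (y - 4)²/8 = 1
Hyperbola with center (11, 4).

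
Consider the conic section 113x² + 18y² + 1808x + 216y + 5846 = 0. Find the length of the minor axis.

Rearranging, 113(x² + 16x) + 18(y² + 12y) = -5846.
Completing the square gives 113(x + 8)² + 18(y + 6)² = -5846 + 7232 + 648 = 2034.
Dividing both sides by 2034: (x + 8)²/18 + (y + 6)²/113 = 1
Ellipse, center (-8, -6), major axis vertical; a² = 113, b² = 18.
b² = 18 so b = 3√2; the minor axis has length 2b = 6√2.

6√2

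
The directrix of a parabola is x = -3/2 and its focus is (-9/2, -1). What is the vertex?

(-3, -1)

The vertex is the midpoint between the focus and the directrix along the axis of symmetry.
Axis is horizontal (directrix is vertical). Vertex x-coordinate = (-9/2 + (-3/2))/2 = -3; y-coordinate = -1.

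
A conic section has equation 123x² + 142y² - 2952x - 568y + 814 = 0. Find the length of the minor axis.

2√123

123(x² - 24x) + 142(y² - 4y) = -814
123(x - 12)² + 142(y - 2)² = -814 + 17712 + 568 = 17466
Dividing both sides by 17466: (x - 12)²/142 + (y - 2)²/123 = 1
Ellipse, center (12, 2), major axis horizontal; a² = 142, b² = 123.
b² = 123 so b = √123; the minor axis has length 2b = 2√123.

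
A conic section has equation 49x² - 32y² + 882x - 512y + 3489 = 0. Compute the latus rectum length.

64/7

Group: 49(x² + 18x) -32(y² + 16y) = -3489
Completing the square gives 49(x + 9)² -32(y + 8)² = -3489 + 3969 - 2048 = -1568.
Divide by -1568: (y + 8)²/49 - (x + 9)²/32 = 1
Hyperbola, center (-9, -8), transverse axis vertical; a² = 49, b² = 32.
Latus rectum length = 2b²/a = 2·32/7 = 64/7.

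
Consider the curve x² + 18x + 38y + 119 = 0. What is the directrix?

y = 17/2

Only x is squared. Complete the square in x: (x + 9)² = -38(y + 1).
Vertex (-9, -1); 4p = -38 so p = -19/2. Opens down.
Directrix is the horizontal line y = k − p = -1 − (-19/2) = 17/2.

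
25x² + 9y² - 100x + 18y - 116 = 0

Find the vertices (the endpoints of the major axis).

Group: 25(x² - 4x) + 9(y² + 2y) = 116
Complete the square: 25(x - 2)² + 9(y + 1)² = 116 + 100 + 9 = 225
Divide by 225: (x - 2)²/9 + (y + 1)²/25 = 1
Ellipse, center (2, -1), major axis vertical; a² = 25, b² = 9.
a = 5. Vertices at (h, k ± a).

(2, -6) and (2, 4)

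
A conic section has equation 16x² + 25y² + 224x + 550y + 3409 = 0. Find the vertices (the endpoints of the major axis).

Group the x- and y-terms: 16(x² + 14x) + 25(y² + 22y) = -3409
Complete the square: 16(x + 7)² + 25(y + 11)² = -3409 + 784 + 3025 = 400
Dividing both sides by 400: (x + 7)²/25 + (y + 11)²/16 = 1
Ellipse, center (-7, -11), major axis horizontal; a² = 25, b² = 16.
a = 5. Vertices at (h ± a, k).

(-12, -11) and (-2, -11)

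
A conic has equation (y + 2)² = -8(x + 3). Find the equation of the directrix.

x = -1

Vertex (-3, -2); 4p = -8 so p = -2. Opens left.
Directrix is the vertical line x = h − p = -3 − (-2) = -1.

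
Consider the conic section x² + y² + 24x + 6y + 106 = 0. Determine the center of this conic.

(x² + 24x) + (y² + 6y) = -106
Complete the square in x and y: (x + 12)² + (y + 3)² = -106 + 144 + 9 = 47
So (x + 12)² + (y + 3)² = 47.
Circle centered at (-12, -3) with r² = 47.

(-12, -3)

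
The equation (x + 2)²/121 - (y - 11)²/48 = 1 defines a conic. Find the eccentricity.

e = 13/11

Center (-2, 11). The positive term is the x-term, so the transverse axis is horizontal; a² = 121, b² = 48.
c² = a² + b² = 169, so c = 13.
e = c/a = 13/11.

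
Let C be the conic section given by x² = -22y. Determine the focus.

(0, -11/2)

Vertex (0, 0); 4p = -22 so p = -11/2. Opens down.
Focus is p units from the vertex along the axis: (h, k + p).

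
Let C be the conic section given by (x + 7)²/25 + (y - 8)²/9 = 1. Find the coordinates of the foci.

Center (-7, 8). The larger denominator 25 sits under the x-term, so the major axis is horizontal; a² = 25, b² = 9.
c² = a² - b² = 25 - 9 = 16, so c = 4.
Foci lie on the horizontal axis through the center: (h ± c, k).

(-11, 8) and (-3, 8)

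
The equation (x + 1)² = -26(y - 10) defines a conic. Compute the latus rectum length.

Vertex (-1, 10); 4p = -26 so p = -13/2. Opens down.
Latus rectum length = |4p| = 26.

26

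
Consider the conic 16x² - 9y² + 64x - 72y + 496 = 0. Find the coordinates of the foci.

Rearranging, 16(x² + 4x) -9(y² + 8y) = -496.
Complete the square: 16(x + 2)² -9(y + 4)² = -496 + 64 - 144 = -576
Dividing both sides by -576: (y + 4)²/64 - (x + 2)²/36 = 1
Hyperbola, center (-2, -4), transverse axis vertical; a² = 64, b² = 36.
c² = a² + b² = 64 + 36 = 100, so c = 10.
Foci lie on the vertical axis through the center: (h, k ± c).

(-2, -14) and (-2, 6)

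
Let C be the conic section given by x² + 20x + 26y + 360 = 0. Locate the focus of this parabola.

(-10, -33/2)

Only x is squared. Complete the square in x: (x + 10)² = -26(y + 10).
Vertex (-10, -10); 4p = -26 so p = -13/2. Opens down.
Focus is p units from the vertex along the axis: (h, k + p).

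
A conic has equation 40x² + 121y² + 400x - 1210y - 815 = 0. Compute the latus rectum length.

Group the x- and y-terms: 40(x² + 10x) + 121(y² - 10y) = 815
40(x + 5)² + 121(y - 5)² = 815 + 1000 + 3025 = 4840
Divide through by 4840 to get (x + 5)²/121 + (y - 5)²/40 = 1.
Ellipse, center (-5, 5), major axis horizontal; a² = 121, b² = 40.
Latus rectum length = 2b²/a = 2·40/11 = 80/11.

80/11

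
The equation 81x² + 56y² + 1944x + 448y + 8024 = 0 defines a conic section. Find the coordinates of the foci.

Collect terms: 81(x² + 24x) + 56(y² + 8y) = -8024
Completing the square gives 81(x + 12)² + 56(y + 4)² = -8024 + 11664 + 896 = 4536.
Divide by 4536: (x + 12)²/56 + (y + 4)²/81 = 1
Ellipse, center (-12, -4), major axis vertical; a² = 81, b² = 56.
c² = a² - b² = 81 - 56 = 25, so c = 5.
Foci lie on the vertical axis through the center: (h, k ± c).

(-12, -9) and (-12, 1)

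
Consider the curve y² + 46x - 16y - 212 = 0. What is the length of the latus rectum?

46

Only y is squared. Complete the square in y: (y - 8)² = -46(x - 6).
Vertex (6, 8); 4p = -46 so p = -23/2. Opens left.
Latus rectum length = |4p| = 46.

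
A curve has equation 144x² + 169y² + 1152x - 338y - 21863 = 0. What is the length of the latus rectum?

288/13

144(x² + 8x) + 169(y² - 2y) = 21863
Complete the square: 144(x + 4)² + 169(y - 1)² = 21863 + 2304 + 169 = 24336
Divide by 24336: (x + 4)²/169 + (y - 1)²/144 = 1
Ellipse, center (-4, 1), major axis horizontal; a² = 169, b² = 144.
Latus rectum length = 2b²/a = 2·144/13 = 288/13.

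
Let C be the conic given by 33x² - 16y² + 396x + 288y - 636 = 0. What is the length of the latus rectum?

Rearranging, 33(x² + 12x) -16(y² - 18y) = 636.
Complete the square in x and y: 33(x + 6)² -16(y - 9)² = 636 + 1188 - 1296 = 528
Divide through by 528 to get (x + 6)²/16 - (y - 9)²/33 = 1.
Hyperbola, center (-6, 9), transverse axis horizontal; a² = 16, b² = 33.
Latus rectum length = 2b²/a = 2·33/4 = 33/2.

33/2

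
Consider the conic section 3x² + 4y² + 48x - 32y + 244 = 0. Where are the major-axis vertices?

(-10, 4) and (-6, 4)

Group the x- and y-terms: 3(x² + 16x) + 4(y² - 8y) = -244
Complete the square in x and y: 3(x + 8)² + 4(y - 4)² = -244 + 192 + 64 = 12
Divide by 12: (x + 8)²/4 + (y - 4)²/3 = 1
Ellipse, center (-8, 4), major axis horizontal; a² = 4, b² = 3.
a = 2. Vertices at (h ± a, k).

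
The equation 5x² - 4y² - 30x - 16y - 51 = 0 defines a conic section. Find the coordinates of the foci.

(-3, -2) and (9, -2)

Collect terms: 5(x² - 6x) -4(y² + 4y) = 51
Complete the square in x and y: 5(x - 3)² -4(y + 2)² = 51 + 45 - 16 = 80
Divide through by 80 to get (x - 3)²/16 - (y + 2)²/20 = 1.
Hyperbola, center (3, -2), transverse axis horizontal; a² = 16, b² = 20.
c² = a² + b² = 16 + 20 = 36, so c = 6.
Foci lie on the horizontal axis through the center: (h ± c, k).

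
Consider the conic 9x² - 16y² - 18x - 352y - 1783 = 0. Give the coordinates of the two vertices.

(1, -14) and (1, -8)

9(x² - 2x) -16(y² + 22y) = 1783
Complete the square: 9(x - 1)² -16(y + 11)² = 1783 + 9 - 1936 = -144
Dividing both sides by -144: (y + 11)²/9 - (x - 1)²/16 = 1
Hyperbola, center (1, -11), transverse axis vertical; a² = 9, b² = 16.
a = 3. Vertices at (h, k ± a).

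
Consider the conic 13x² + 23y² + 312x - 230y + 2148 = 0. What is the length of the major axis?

2√23

Group: 13(x² + 24x) + 23(y² - 10y) = -2148
Complete the square: 13(x + 12)² + 23(y - 5)² = -2148 + 1872 + 575 = 299
Dividing both sides by 299: (x + 12)²/23 + (y - 5)²/13 = 1
Ellipse, center (-12, 5), major axis horizontal; a² = 23, b² = 13.
a² = 23 so a = √23; the major axis has length 2a = 2√23.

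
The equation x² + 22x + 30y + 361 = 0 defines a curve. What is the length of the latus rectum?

30

Only x is squared. Complete the square in x: (x + 11)² = -30(y + 8).
Vertex (-11, -8); 4p = -30 so p = -15/2. Opens down.
Latus rectum length = |4p| = 30.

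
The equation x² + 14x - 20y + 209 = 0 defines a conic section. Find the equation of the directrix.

y = 3

Only x is squared. Complete the square in x: (x + 7)² = 20(y - 8).
Vertex (-7, 8); 4p = 20 so p = 5. Opens up.
Directrix is the horizontal line y = k − p = 8 − (5) = 3.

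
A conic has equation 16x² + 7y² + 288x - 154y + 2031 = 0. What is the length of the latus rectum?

Group: 16(x² + 18x) + 7(y² - 22y) = -2031
Complete the square: 16(x + 9)² + 7(y - 11)² = -2031 + 1296 + 847 = 112
Divide through by 112 to get (x + 9)²/7 + (y - 11)²/16 = 1.
Ellipse, center (-9, 11), major axis vertical; a² = 16, b² = 7.
Latus rectum length = 2b²/a = 2·7/4 = 7/2.

7/2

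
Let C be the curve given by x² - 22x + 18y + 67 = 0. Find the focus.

(11, -3/2)

Only x is squared. Complete the square in x: (x - 11)² = -18(y - 3).
Vertex (11, 3); 4p = -18 so p = -9/2. Opens down.
Focus is p units from the vertex along the axis: (h, k + p).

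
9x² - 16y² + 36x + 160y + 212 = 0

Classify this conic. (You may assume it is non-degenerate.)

No xy term. Coefficients of x² and y² are A = 9, C = -16.
A and C have opposite signs ⇒ hyperbola.

hyperbola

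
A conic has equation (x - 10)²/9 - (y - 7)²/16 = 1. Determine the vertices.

(7, 7) and (13, 7)

Center (10, 7). The positive term is the x-term, so the transverse axis is horizontal; a² = 9, b² = 16.
a = 3. Vertices at (h ± a, k).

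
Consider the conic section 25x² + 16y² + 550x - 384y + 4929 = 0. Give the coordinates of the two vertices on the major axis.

Group: 25(x² + 22x) + 16(y² - 24y) = -4929
Complete the square: 25(x + 11)² + 16(y - 12)² = -4929 + 3025 + 2304 = 400
Dividing both sides by 400: (x + 11)²/16 + (y - 12)²/25 = 1
Ellipse, center (-11, 12), major axis vertical; a² = 25, b² = 16.
a = 5. Vertices at (h, k ± a).

(-11, 7) and (-11, 17)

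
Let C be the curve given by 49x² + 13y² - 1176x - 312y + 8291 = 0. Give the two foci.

(12, 6) and (12, 18)

Collect terms: 49(x² - 24x) + 13(y² - 24y) = -8291
Complete the square in x and y: 49(x - 12)² + 13(y - 12)² = -8291 + 7056 + 1872 = 637
Divide by 637: (x - 12)²/13 + (y - 12)²/49 = 1
Ellipse, center (12, 12), major axis vertical; a² = 49, b² = 13.
c² = a² - b² = 49 - 13 = 36, so c = 6.
Foci lie on the vertical axis through the center: (h, k ± c).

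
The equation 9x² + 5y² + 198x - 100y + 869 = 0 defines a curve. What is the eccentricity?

Group the x- and y-terms: 9(x² + 22x) + 5(y² - 20y) = -869
Complete the square in x and y: 9(x + 11)² + 5(y - 10)² = -869 + 1089 + 500 = 720
Dividing both sides by 720: (x + 11)²/80 + (y - 10)²/144 = 1
Ellipse, center (-11, 10), major axis vertical; a² = 144, b² = 80.
c² = a² - b² = 64, so c = 8.
e = c/a = 8/12 = 2/3.

e = 2/3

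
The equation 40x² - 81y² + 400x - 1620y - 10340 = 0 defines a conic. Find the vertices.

Rearranging, 40(x² + 10x) -81(y² + 20y) = 10340.
40(x + 5)² -81(y + 10)² = 10340 + 1000 - 8100 = 3240
Divide by 3240: (x + 5)²/81 - (y + 10)²/40 = 1
Hyperbola, center (-5, -10), transverse axis horizontal; a² = 81, b² = 40.
a = 9. Vertices at (h ± a, k).

(-14, -10) and (4, -10)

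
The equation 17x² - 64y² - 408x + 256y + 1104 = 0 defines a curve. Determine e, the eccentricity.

e = 9/8

Collect terms: 17(x² - 24x) -64(y² - 4y) = -1104
Complete the square: 17(x - 12)² -64(y - 2)² = -1104 + 2448 - 256 = 1088
Divide by 1088: (x - 12)²/64 - (y - 2)²/17 = 1
Hyperbola, center (12, 2), transverse axis horizontal; a² = 64, b² = 17.
c² = a² + b² = 81, so c = 9.
e = c/a = 9/8.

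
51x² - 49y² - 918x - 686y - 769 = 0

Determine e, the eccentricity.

e = 10/7

Rearranging, 51(x² - 18x) -49(y² + 14y) = 769.
Completing the square gives 51(x - 9)² -49(y + 7)² = 769 + 4131 - 2401 = 2499.
Divide through by 2499 to get (x - 9)²/49 - (y + 7)²/51 = 1.
Hyperbola, center (9, -7), transverse axis horizontal; a² = 49, b² = 51.
c² = a² + b² = 100, so c = 10.
e = c/a = 10/7.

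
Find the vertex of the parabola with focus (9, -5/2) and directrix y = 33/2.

The vertex is the midpoint between the focus and the directrix along the axis of symmetry.
Axis is vertical (directrix is horizontal). Vertex y-coordinate = (-5/2 + 33/2)/2 = 7; x-coordinate = 9.

(9, 7)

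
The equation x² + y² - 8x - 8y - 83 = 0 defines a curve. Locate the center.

Collect terms: (x² - 8x) + (y² - 8y) = 83
(x - 4)² + (y - 4)² = 83 + 16 + 16 = 115
So (x - 4)² + (y - 4)² = 115.
Circle centered at (4, 4) with r² = 115.

(4, 4)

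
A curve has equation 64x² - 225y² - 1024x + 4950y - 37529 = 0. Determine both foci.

64(x² - 16x) -225(y² - 22y) = 37529
Completing the square gives 64(x - 8)² -225(y - 11)² = 37529 + 4096 - 27225 = 14400.
Dividing both sides by 14400: (x - 8)²/225 - (y - 11)²/64 = 1
Hyperbola, center (8, 11), transverse axis horizontal; a² = 225, b² = 64.
c² = a² + b² = 225 + 64 = 289, so c = 17.
Foci lie on the horizontal axis through the center: (h ± c, k).

(-9, 11) and (25, 11)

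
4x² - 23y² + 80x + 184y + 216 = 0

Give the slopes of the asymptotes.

Group: 4(x² + 20x) -23(y² - 8y) = -216
Completing the square gives 4(x + 10)² -23(y - 4)² = -216 + 400 - 368 = -184.
Divide by -184: (y - 4)²/8 - (x + 10)²/46 = 1
Hyperbola, center (-10, 4), transverse axis vertical; a² = 8, b² = 46.
For a vertical hyperbola the asymptotes have slope ±a/b.
Here that is ±2√2/√46 = ±2√23/23.

2√23/23 and -2√23/23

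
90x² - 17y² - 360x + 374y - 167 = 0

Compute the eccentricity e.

e = √1070/30

Collect terms: 90(x² - 4x) -17(y² - 22y) = 167
Complete the square: 90(x - 2)² -17(y - 11)² = 167 + 360 - 2057 = -1530
Divide by -1530: (y - 11)²/90 - (x - 2)²/17 = 1
Hyperbola, center (2, 11), transverse axis vertical; a² = 90, b² = 17.
c² = a² + b² = 107, so c = √107.
e = c/a = √107/3√10 = √1070/30.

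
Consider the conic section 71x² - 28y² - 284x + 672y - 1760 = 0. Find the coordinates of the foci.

(2, 12 - 3√11) and (2, 12 + 3√11)

Group: 71(x² - 4x) -28(y² - 24y) = 1760
Completing the square gives 71(x - 2)² -28(y - 12)² = 1760 + 284 - 4032 = -1988.
Divide through by -1988 to get (y - 12)²/71 - (x - 2)²/28 = 1.
Hyperbola, center (2, 12), transverse axis vertical; a² = 71, b² = 28.
c² = a² + b² = 71 + 28 = 99, so c = 3√11.
Foci lie on the vertical axis through the center: (h, k ± c).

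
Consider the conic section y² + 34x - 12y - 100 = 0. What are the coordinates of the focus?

(-9/2, 6)

Only y is squared. Complete the square in y: (y - 6)² = -34(x - 4).
Vertex (4, 6); 4p = -34 so p = -17/2. Opens left.
Focus is p units from the vertex along the axis: (h + p, k).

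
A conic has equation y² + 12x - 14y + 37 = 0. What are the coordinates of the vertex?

Only y is squared. Complete the square in y: (y - 7)² = -12(x - 1).
Vertex (1, 7); 4p = -12 so p = -3. Opens left.

(1, 7)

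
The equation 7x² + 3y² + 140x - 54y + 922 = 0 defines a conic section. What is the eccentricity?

e = 2√7/7

Rearranging, 7(x² + 20x) + 3(y² - 18y) = -922.
Completing the square gives 7(x + 10)² + 3(y - 9)² = -922 + 700 + 243 = 21.
Divide by 21: (x + 10)²/3 + (y - 9)²/7 = 1
Ellipse, center (-10, 9), major axis vertical; a² = 7, b² = 3.
c² = a² - b² = 4, so c = 2.
e = c/a = 2/√7 = 2√7/7.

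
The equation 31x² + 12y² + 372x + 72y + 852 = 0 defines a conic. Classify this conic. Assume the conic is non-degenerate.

No xy term. Coefficients of x² and y² are A = 31, C = 12.
A and C have the same sign but A ≠ C ⇒ ellipse.

ellipse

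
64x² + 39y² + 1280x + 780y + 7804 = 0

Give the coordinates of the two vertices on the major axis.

(-10, -18) and (-10, -2)

64(x² + 20x) + 39(y² + 20y) = -7804
Completing the square gives 64(x + 10)² + 39(y + 10)² = -7804 + 6400 + 3900 = 2496.
Divide through by 2496 to get (x + 10)²/39 + (y + 10)²/64 = 1.
Ellipse, center (-10, -10), major axis vertical; a² = 64, b² = 39.
a = 8. Vertices at (h, k ± a).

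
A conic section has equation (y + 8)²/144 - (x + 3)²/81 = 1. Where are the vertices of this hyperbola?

(-3, -20) and (-3, 4)

Center (-3, -8). The positive term is the y-term, so the transverse axis is vertical; a² = 144, b² = 81.
a = 12. Vertices at (h, k ± a).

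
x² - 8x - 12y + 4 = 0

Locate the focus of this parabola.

(4, 2)

Only x is squared. Complete the square in x: (x - 4)² = 12(y + 1).
Vertex (4, -1); 4p = 12 so p = 3. Opens up.
Focus is p units from the vertex along the axis: (h, k + p).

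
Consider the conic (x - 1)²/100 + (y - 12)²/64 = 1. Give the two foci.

Center (1, 12). The larger denominator 100 sits under the x-term, so the major axis is horizontal; a² = 100, b² = 64.
c² = a² - b² = 100 - 64 = 36, so c = 6.
Foci lie on the horizontal axis through the center: (h ± c, k).

(-5, 12) and (7, 12)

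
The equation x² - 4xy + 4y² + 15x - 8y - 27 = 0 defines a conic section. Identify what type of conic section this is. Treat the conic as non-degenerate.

A = 1, B = -4, C = 4.
Discriminant B² − 4AC = (-4)² − 4·1·4 = 0.
B² − 4AC = 0 ⇒ parabola.

parabola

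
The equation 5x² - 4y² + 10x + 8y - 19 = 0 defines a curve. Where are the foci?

(-4, 1) and (2, 1)

Group the x- and y-terms: 5(x² + 2x) -4(y² - 2y) = 19
Complete the square: 5(x + 1)² -4(y - 1)² = 19 + 5 - 4 = 20
Dividing both sides by 20: (x + 1)²/4 - (y - 1)²/5 = 1
Hyperbola, center (-1, 1), transverse axis horizontal; a² = 4, b² = 5.
c² = a² + b² = 4 + 5 = 9, so c = 3.
Foci lie on the horizontal axis through the center: (h ± c, k).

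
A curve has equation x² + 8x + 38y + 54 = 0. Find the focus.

Only x is squared. Complete the square in x: (x + 4)² = -38(y + 1).
Vertex (-4, -1); 4p = -38 so p = -19/2. Opens down.
Focus is p units from the vertex along the axis: (h, k + p).

(-4, -21/2)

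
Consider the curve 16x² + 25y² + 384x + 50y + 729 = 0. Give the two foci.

16(x² + 24x) + 25(y² + 2y) = -729
Completing the square gives 16(x + 12)² + 25(y + 1)² = -729 + 2304 + 25 = 1600.
Divide through by 1600 to get (x + 12)²/100 + (y + 1)²/64 = 1.
Ellipse, center (-12, -1), major axis horizontal; a² = 100, b² = 64.
c² = a² - b² = 100 - 64 = 36, so c = 6.
Foci lie on the horizontal axis through the center: (h ± c, k).

(-18, -1) and (-6, -1)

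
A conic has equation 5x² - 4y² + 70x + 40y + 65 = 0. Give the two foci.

Collect terms: 5(x² + 14x) -4(y² - 10y) = -65
Complete the square: 5(x + 7)² -4(y - 5)² = -65 + 245 - 100 = 80
Dividing both sides by 80: (x + 7)²/16 - (y - 5)²/20 = 1
Hyperbola, center (-7, 5), transverse axis horizontal; a² = 16, b² = 20.
c² = a² + b² = 16 + 20 = 36, so c = 6.
Foci lie on the horizontal axis through the center: (h ± c, k).

(-13, 5) and (-1, 5)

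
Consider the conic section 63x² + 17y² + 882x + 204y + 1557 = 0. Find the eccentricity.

e = √322/21

Group the x- and y-terms: 63(x² + 14x) + 17(y² + 12y) = -1557
Complete the square: 63(x + 7)² + 17(y + 6)² = -1557 + 3087 + 612 = 2142
Divide through by 2142 to get (x + 7)²/34 + (y + 6)²/126 = 1.
Ellipse, center (-7, -6), major axis vertical; a² = 126, b² = 34.
c² = a² - b² = 92, so c = 2√23.
e = c/a = 2√23/3√14 = √322/21.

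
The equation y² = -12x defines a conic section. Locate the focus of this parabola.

Vertex (0, 0); 4p = -12 so p = -3. Opens left.
Focus is p units from the vertex along the axis: (h + p, k).

(-3, 0)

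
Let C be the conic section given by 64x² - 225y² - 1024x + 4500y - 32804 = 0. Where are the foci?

Rearranging, 64(x² - 16x) -225(y² - 20y) = 32804.
64(x - 8)² -225(y - 10)² = 32804 + 4096 - 22500 = 14400
Divide by 14400: (x - 8)²/225 - (y - 10)²/64 = 1
Hyperbola, center (8, 10), transverse axis horizontal; a² = 225, b² = 64.
c² = a² + b² = 225 + 64 = 289, so c = 17.
Foci lie on the horizontal axis through the center: (h ± c, k).

(-9, 10) and (25, 10)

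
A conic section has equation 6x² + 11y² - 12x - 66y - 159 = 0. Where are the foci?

(1 - 2√5, 3) and (1 + 2√5, 3)

Rearranging, 6(x² - 2x) + 11(y² - 6y) = 159.
Completing the square gives 6(x - 1)² + 11(y - 3)² = 159 + 6 + 99 = 264.
Divide through by 264 to get (x - 1)²/44 + (y - 3)²/24 = 1.
Ellipse, center (1, 3), major axis horizontal; a² = 44, b² = 24.
c² = a² - b² = 44 - 24 = 20, so c = 2√5.
Foci lie on the horizontal axis through the center: (h ± c, k).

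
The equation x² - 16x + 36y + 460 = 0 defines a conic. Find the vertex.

Only x is squared. Complete the square in x: (x - 8)² = -36(y + 11).
Vertex (8, -11); 4p = -36 so p = -9. Opens down.

(8, -11)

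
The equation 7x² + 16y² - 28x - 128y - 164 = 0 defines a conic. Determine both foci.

(-4, 4) and (8, 4)

Group the x- and y-terms: 7(x² - 4x) + 16(y² - 8y) = 164
Complete the square: 7(x - 2)² + 16(y - 4)² = 164 + 28 + 256 = 448
Dividing both sides by 448: (x - 2)²/64 + (y - 4)²/28 = 1
Ellipse, center (2, 4), major axis horizontal; a² = 64, b² = 28.
c² = a² - b² = 64 - 28 = 36, so c = 6.
Foci lie on the horizontal axis through the center: (h ± c, k).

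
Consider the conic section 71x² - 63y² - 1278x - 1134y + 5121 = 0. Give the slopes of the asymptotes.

√497/21 and -√497/21

71(x² - 18x) -63(y² + 18y) = -5121
Complete the square: 71(x - 9)² -63(y + 9)² = -5121 + 5751 - 5103 = -4473
Divide through by -4473 to get (y + 9)²/71 - (x - 9)²/63 = 1.
Hyperbola, center (9, -9), transverse axis vertical; a² = 71, b² = 63.
For a vertical hyperbola the asymptotes have slope ±a/b.
Here that is ±√71/3√7 = ±√497/21.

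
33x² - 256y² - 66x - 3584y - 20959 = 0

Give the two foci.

Collect terms: 33(x² - 2x) -256(y² + 14y) = 20959
Complete the square in x and y: 33(x - 1)² -256(y + 7)² = 20959 + 33 - 12544 = 8448
Dividing both sides by 8448: (x - 1)²/256 - (y + 7)²/33 = 1
Hyperbola, center (1, -7), transverse axis horizontal; a² = 256, b² = 33.
c² = a² + b² = 256 + 33 = 289, so c = 17.
Foci lie on the horizontal axis through the center: (h ± c, k).

(-16, -7) and (18, -7)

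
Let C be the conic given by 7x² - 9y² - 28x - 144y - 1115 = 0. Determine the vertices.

(-7, -8) and (11, -8)

Rearranging, 7(x² - 4x) -9(y² + 16y) = 1115.
Completing the square gives 7(x - 2)² -9(y + 8)² = 1115 + 28 - 576 = 567.
Divide through by 567 to get (x - 2)²/81 - (y + 8)²/63 = 1.
Hyperbola, center (2, -8), transverse axis horizontal; a² = 81, b² = 63.
a = 9. Vertices at (h ± a, k).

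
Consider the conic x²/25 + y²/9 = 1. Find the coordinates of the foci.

Center (0, 0). The larger denominator 25 sits under the x-term, so the major axis is horizontal; a² = 25, b² = 9.
c² = a² - b² = 25 - 9 = 16, so c = 4.
Foci lie on the horizontal axis through the center: (h ± c, k).

(-4, 0) and (4, 0)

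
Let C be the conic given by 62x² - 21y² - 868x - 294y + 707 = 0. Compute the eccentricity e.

e = √1743/21

62(x² - 14x) -21(y² + 14y) = -707
Complete the square: 62(x - 7)² -21(y + 7)² = -707 + 3038 - 1029 = 1302
Divide by 1302: (x - 7)²/21 - (y + 7)²/62 = 1
Hyperbola, center (7, -7), transverse axis horizontal; a² = 21, b² = 62.
c² = a² + b² = 83, so c = √83.
e = c/a = √83/√21 = √1743/21.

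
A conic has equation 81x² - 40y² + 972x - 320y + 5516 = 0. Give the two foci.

(-6, -15) and (-6, 7)

Collect terms: 81(x² + 12x) -40(y² + 8y) = -5516
Completing the square gives 81(x + 6)² -40(y + 4)² = -5516 + 2916 - 640 = -3240.
Divide by -3240: (y + 4)²/81 - (x + 6)²/40 = 1
Hyperbola, center (-6, -4), transverse axis vertical; a² = 81, b² = 40.
c² = a² + b² = 81 + 40 = 121, so c = 11.
Foci lie on the vertical axis through the center: (h, k ± c).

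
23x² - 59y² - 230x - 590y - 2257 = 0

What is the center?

23(x² - 10x) -59(y² + 10y) = 2257
Complete the square: 23(x - 5)² -59(y + 5)² = 2257 + 575 - 1475 = 1357
Divide by 1357: (x - 5)²/59 - (y + 5)²/23 = 1
Hyperbola with center (5, -5).

(5, -5)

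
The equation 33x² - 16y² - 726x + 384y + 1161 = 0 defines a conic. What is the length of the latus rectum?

Rearranging, 33(x² - 22x) -16(y² - 24y) = -1161.
Complete the square: 33(x - 11)² -16(y - 12)² = -1161 + 3993 - 2304 = 528
Dividing both sides by 528: (x - 11)²/16 - (y - 12)²/33 = 1
Hyperbola, center (11, 12), transverse axis horizontal; a² = 16, b² = 33.
Latus rectum length = 2b²/a = 2·33/4 = 33/2.

33/2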